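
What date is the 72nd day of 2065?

13 March 2065

January has 31 days (72 − 31 = 41 remain).
February has 28 days (41 − 28 = 13 remain).
13 into March → March 13.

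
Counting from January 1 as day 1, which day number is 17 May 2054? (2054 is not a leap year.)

137

Days in months before May: 31 + 28 + 31 + 30 = 120.
Plus 17 days into May → day 137.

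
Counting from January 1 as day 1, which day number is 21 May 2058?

Days in months before May: 31 + 28 + 31 + 30 = 120.
Plus 21 days into May → day 141.

141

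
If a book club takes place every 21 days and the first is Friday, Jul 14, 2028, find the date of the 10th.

The 10th occurrence is 9 intervals after the first: 9 × 21 = 189 days after Jul 14, 2028.
Jul has 31 days — 17 days to the end of Jul leaves 172.
Aug has 31 days (141 left).
Sep has 30 days (111 left).
Oct has 31 days (80 left).
Nov has 30 days (50 left).
Dec has 31 days (19 left).
19 days into Jan → Jan 19, 2029.

Jan 19, 2029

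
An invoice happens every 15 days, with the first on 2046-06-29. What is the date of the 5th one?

The 5th occurrence is 4 intervals after the first: 4 × 15 = 60 days after 2046-06-29.
June has 30 days — 1 day to the end of June leaves 59.
July has 31 days (28 left).
28 days into August → 2046-08-28.

2046-08-28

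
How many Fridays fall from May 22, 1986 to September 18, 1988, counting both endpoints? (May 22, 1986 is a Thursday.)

122

May 22, 1986 is a Thursday; the first Friday on or after it is May 23, 1986 (1 day later).
From May 23, 1986 to September 18, 1988: 222 + 365 + 262 = 849 days (rest of 1986, 1987, to September 18, 1988 in 1988).
849 ÷ 7 = 121 full weeks with remainder 2, so 121 more Fridays after the first → 122.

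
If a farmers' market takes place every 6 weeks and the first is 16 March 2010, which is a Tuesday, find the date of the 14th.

13 September 2011

The 14th occurrence is 13 intervals after the first: 13 × 42 = 546 days after 16 March 2010.
March has 31 days — 15 days to the end of March leaves 531.
From end of March to end of 2010 is 275 days (256 left).
January has 31 days (225 left).
February has 28 days (197 left).
March has 31 days (166 left).
April has 30 days (136 left).
May has 31 days (105 left).
June has 30 days (75 left).
July has 31 days (44 left).
August has 31 days (13 left).
13 days into September → 13 September 2011.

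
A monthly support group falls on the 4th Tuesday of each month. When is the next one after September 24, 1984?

September 1984 starts on a Saturday; its first Tuesday is the 4th, so the 4th Tuesday is the 25th — September 25, 1984.
September 25, 1984 is after September 24, 1984, so that is the next one.

September 25, 1984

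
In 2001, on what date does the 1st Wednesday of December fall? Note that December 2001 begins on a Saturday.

5 December 2001

December 2001 begins on a Saturday, so the first Wednesday is December 5 (4 days later).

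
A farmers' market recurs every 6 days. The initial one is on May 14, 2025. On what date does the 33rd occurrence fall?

The 33rd occurrence is 32 intervals after the first: 32 × 6 = 192 days after May 14, 2025.
May has 31 days — 17 days to the end of May leaves 175.
Jun has 30 days (145 left).
Jul has 31 days (114 left).
Aug has 31 days (83 left).
Sep has 30 days (53 left).
Oct has 31 days (22 left).
22 days into Nov → Nov 22, 2025.

Nov 22, 2025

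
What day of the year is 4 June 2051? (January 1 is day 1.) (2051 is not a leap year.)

155

Days in months before June: 31 + 28 + 31 + 30 + 31 = 151.
Plus 4 days into June → day 155.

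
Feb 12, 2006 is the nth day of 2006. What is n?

43

Days in months before Feb: 31 = 31.
Plus 12 days into Feb → day 43.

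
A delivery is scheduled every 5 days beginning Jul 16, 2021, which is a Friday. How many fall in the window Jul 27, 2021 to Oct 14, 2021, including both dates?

16

Occurrences land 5·i days after Jul 16, 2021 for i = 0, 1, 2, …
Jul 27, 2021 is 11 days after the start; 11 ÷ 5 = 2 remainder 1; since the remainder is 1, round up to i = 3. First occurrence in the window: #4 on Jul 31, 2021 (3×5 = 15 days in).
Oct 14, 2021 is 90 days after the start; 90 ÷ 5 = 18 remainder 0. Last occurrence in the window: #19 on Oct 14, 2021.
Occurrences #4 through #19: 16 in total.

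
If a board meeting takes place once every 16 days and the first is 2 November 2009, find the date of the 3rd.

4 December 2009

The 3rd occurrence is 2 intervals after the first: 2 × 16 = 32 days after 2 November 2009.
November has 30 days — 28 days to the end of November leaves 4.
4 days into December → 4 December 2009.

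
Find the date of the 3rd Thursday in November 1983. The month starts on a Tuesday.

November 1983 begins on a Tuesday, so the first Thursday is November 3 (2 days later).
The 3rd Thursday is 2 weeks later: 3 + 14 = 17.

November 17, 1983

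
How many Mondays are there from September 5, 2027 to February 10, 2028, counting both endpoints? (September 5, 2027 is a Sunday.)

September 5, 2027 is a Sunday; the first Monday on or after it is September 6, 2027 (1 day later).
From September 6, 2027 to February 10, 2028: 24 + 31 + 30 + 31 + 31 + 10 = 157 days (rest of September, October, November, December, January, February).
157 ÷ 7 = 22 full weeks with remainder 3, so 22 more Mondays after the first → 23.

23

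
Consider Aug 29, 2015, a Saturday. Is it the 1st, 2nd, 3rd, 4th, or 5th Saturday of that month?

5th

Day 29 falls in week ⌈29/7⌉ of the month.
Days 1–7 hold the 1st Saturday, 8–14 the 2nd, 15–21 the 3rd, 22–28 the 4th, 29–31 the 5th.
29 is in the range for the 5th.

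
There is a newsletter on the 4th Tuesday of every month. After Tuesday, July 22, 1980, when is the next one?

July 1980 starts on a Tuesday; its first Tuesday is the 1st, so the 4th Tuesday is the 22nd — July 22, 1980.
That is not after July 22, 1980, so look at August 1980.
August 1980 starts on a Friday; its first Tuesday is the 5th, so the 4th Tuesday is the 26th — August 26, 1980.

August 26, 1980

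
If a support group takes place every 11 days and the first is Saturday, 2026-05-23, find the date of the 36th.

The 36th occurrence is 35 intervals after the first: 35 × 11 = 385 days after 2026-05-23.
May has 31 days — 8 days to the end of May leaves 377.
June has 30 days (347 left).
July has 31 days (316 left).
August has 31 days (285 left).
September has 30 days (255 left).
October has 31 days (224 left).
November has 30 days (194 left).
December has 31 days (163 left).
January has 31 days (132 left).
February has 28 days (104 left).
March has 31 days (73 left).
April has 30 days (43 left).
May has 31 days (12 left).
12 days into June → 2027-06-12.

2027-06-12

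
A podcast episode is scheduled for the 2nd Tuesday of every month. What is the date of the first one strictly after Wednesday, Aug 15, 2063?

Aug 2063 starts on a Wednesday; its first Tuesday is the 7th, so the 2nd Tuesday is the 14th — Aug 14, 2063.
That is not after Aug 15, 2063, so look at Sep 2063.
Sep 2063 starts on a Saturday; its first Tuesday is the 4th, so the 2nd Tuesday is the 11th — Sep 11, 2063.

Sep 11, 2063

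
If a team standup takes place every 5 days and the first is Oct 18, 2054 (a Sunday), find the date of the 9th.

The 9th occurrence is 8 intervals after the first: 8 × 5 = 40 days after Oct 18, 2054.
Oct has 31 days — 13 days to the end of Oct leaves 27.
27 days into Nov → Nov 27, 2054.

Nov 27, 2054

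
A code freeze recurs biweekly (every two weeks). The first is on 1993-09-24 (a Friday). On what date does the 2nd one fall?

1993-10-08

The 2nd occurrence is 1 interval after the first: 1 × 14 = 14 days after 1993-09-24.
September has 30 days — 6 days to the end of September leaves 8.
8 days into October → 1993-10-08.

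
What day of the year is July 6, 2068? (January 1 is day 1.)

Days in months before July: 31 + 29 + 31 + 30 + 31 + 30 = 182.
Plus 6 days into July → day 188.

188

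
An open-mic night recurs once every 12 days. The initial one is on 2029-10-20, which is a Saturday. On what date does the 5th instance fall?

2029-12-07

The 5th occurrence is 4 intervals after the first: 4 × 12 = 48 days after 2029-10-20.
October has 31 days — 11 days to the end of October leaves 37.
November has 30 days (7 left).
7 days into December → 2029-12-07.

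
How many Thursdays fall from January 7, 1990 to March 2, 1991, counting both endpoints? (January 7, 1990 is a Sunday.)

January 7, 1990 is a Sunday; the first Thursday on or after it is January 11, 1990 (4 days later).
From January 11, 1990 to March 2, 1991: 354 + 61 = 415 days (rest of 1990, to March 2, 1991 in 1991).
415 ÷ 7 = 59 full weeks with remainder 2, so 59 more Thursdays after the first → 60.

60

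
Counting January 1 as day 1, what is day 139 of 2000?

18 May 2000

January has 31 days (139 − 31 = 108 remain).
February has 29 days (108 − 29 = 79 remain).
March has 31 days (79 − 31 = 48 remain).
April has 30 days (48 − 30 = 18 remain).
18 into May → May 18.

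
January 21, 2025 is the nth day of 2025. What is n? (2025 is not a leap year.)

21

Plus 21 days into January → day 21.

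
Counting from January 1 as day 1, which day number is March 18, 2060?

78

Days in months before March: 31 + 29 = 60.
Plus 18 days into March → day 78.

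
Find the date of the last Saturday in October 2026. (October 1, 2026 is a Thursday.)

October 2026 begins on a Thursday, so the first Saturday is October 3 (2 days later).
October 2026 has 31 days. Adding weeks: 3, 10, 17, 24, 31 — the last one ≤ 31 is the 31st.

2026-10-31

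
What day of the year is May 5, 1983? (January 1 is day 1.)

125

Days in months before May: 31 + 28 + 31 + 30 = 120.
Plus 5 days into May → day 125.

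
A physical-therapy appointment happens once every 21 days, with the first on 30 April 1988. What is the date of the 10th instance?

The 10th occurrence is 9 intervals after the first: 9 × 21 = 189 days after 30 April 1988.
April has 30 days — 0 days to the end of April leaves 189.
May has 31 days (158 left).
June has 30 days (128 left).
July has 31 days (97 left).
August has 31 days (66 left).
September has 30 days (36 left).
October has 31 days (5 left).
5 days into November → 5 November 1988.

5 November 1988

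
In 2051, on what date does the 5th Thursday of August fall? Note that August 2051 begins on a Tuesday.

2051-08-31

August 2051 begins on a Tuesday, so the first Thursday is August 3 (2 days later).
The 5th Thursday is 4 weeks later: 3 + 28 = 31.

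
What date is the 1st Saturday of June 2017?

The first Saturday of June 2017 is June 3.

June 3, 2017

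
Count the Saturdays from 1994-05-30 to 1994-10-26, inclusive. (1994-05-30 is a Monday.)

1994-05-30 is a Monday; the first Saturday on or after it is 1994-06-04 (5 days later).
From 1994-06-04 to 1994-10-26: 26 + 31 + 31 + 30 + 26 = 144 days (rest of June, July, August, September, October).
144 ÷ 7 = 20 full weeks with remainder 4, so 20 more Saturdays after the first → 21.

21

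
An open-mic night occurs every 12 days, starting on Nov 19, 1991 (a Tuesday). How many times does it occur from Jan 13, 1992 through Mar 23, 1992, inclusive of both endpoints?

Occurrences land 12·i days after Nov 19, 1991 for i = 0, 1, 2, …
Jan 13, 1992 is 55 days after the start; 55 ÷ 12 = 4 remainder 7; since the remainder is 7, round up to i = 5. First occurrence in the window: #6 on Jan 18, 1992 (5×12 = 60 days in).
Mar 23, 1992 is 125 days after the start; 125 ÷ 12 = 10 remainder 5. Last occurrence in the window: #11 on Mar 18, 1992.
Occurrences #6 through #11: 6 in total.

6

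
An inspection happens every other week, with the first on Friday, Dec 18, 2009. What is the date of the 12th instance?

May 21, 2010

The 12th occurrence is 11 intervals after the first: 11 × 14 = 154 days after Dec 18, 2009.
Dec has 31 days — 13 days to the end of Dec leaves 141.
Jan has 31 days (110 left).
Feb has 28 days (82 left).
Mar has 31 days (51 left).
Apr has 30 days (21 left).
21 days into May → May 21, 2010.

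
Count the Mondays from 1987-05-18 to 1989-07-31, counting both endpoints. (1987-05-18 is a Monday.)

116

1987-05-18 is a Monday; the first Monday on or after it is 1987-05-18.
From 1987-05-18 to 1989-07-31: 227 + 366 + 212 = 805 days (rest of 1987, 1988, to 1989-07-31 in 1989).
805 ÷ 7 = 115 full weeks with remainder 0, so 115 more Mondays after the first → 116.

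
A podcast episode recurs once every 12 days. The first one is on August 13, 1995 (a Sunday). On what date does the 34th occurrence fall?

September 12, 1996

The 34th occurrence is 33 intervals after the first: 33 × 12 = 396 days after August 13, 1995.
August has 31 days — 18 days to the end of August leaves 378.
September has 30 days (348 left).
October has 31 days (317 left).
November has 30 days (287 left).
December has 31 days (256 left).
January has 31 days (225 left).
February has 29 days (196 left).
March has 31 days (165 left).
April has 30 days (135 left).
May has 31 days (104 left).
June has 30 days (74 left).
July has 31 days (43 left).
August has 31 days (12 left).
12 days into September → September 12, 1996.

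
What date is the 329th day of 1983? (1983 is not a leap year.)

25 November 1983

January has 31 days (329 − 31 = 298 remain).
February has 28 days (298 − 28 = 270 remain).
March has 31 days (270 − 31 = 239 remain).
April has 30 days (239 − 30 = 209 remain).
May has 31 days (209 − 31 = 178 remain).
June has 30 days (178 − 30 = 148 remain).
July has 31 days (148 − 31 = 117 remain).
August has 31 days (117 − 31 = 86 remain).
September has 30 days (86 − 30 = 56 remain).
October has 31 days (56 − 31 = 25 remain).
25 into November → November 25.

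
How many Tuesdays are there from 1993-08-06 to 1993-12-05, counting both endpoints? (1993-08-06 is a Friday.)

1993-08-06 is a Friday; the first Tuesday on or after it is 1993-08-10 (4 days later).
From 1993-08-10 to 1993-12-05: 21 + 30 + 31 + 30 + 5 = 117 days (rest of August, September, October, November, December).
117 ÷ 7 = 16 full weeks with remainder 5, so 16 more Tuesdays after the first → 17.

17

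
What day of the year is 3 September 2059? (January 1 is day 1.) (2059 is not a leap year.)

Days in months before September: 31 + 28 + 31 + 30 + 31 + 30 + 31 + 31 = 243.
Plus 3 days into September → day 246.

246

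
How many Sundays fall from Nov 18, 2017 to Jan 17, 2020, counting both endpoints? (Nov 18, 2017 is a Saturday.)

113

Nov 18, 2017 is a Saturday; the first Sunday on or after it is Nov 19, 2017 (1 day later).
From Nov 19, 2017 to Jan 17, 2020: 42 + 365 + 365 + 17 = 789 days (rest of 2017, 2018, 2019, to Jan 17, 2020 in 2020).
789 ÷ 7 = 112 full weeks with remainder 5, so 112 more Sundays after the first → 113.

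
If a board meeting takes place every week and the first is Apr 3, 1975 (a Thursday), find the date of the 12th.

Jun 19, 1975

The 12th occurrence is 11 intervals after the first: 11 × 7 = 77 days after Apr 3, 1975.
Apr has 30 days — 27 days to the end of Apr leaves 50.
May has 31 days (19 left).
19 days into Jun → Jun 19, 1975.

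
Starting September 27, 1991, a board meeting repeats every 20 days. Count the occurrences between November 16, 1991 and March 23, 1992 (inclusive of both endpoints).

6

Occurrences land 20·i days after September 27, 1991 for i = 0, 1, 2, …
November 16, 1991 is 50 days after the start; 50 ÷ 20 = 2 remainder 10; since the remainder is 10, round up to i = 3. First occurrence in the window: #4 on November 26, 1991 (3×20 = 60 days in).
March 23, 1992 is 178 days after the start; 178 ÷ 20 = 8 remainder 18. Last occurrence in the window: #9 on March 5, 1992.
Occurrences #4 through #9: 6 in total.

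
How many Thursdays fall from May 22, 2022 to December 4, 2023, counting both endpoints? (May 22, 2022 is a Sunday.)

80

May 22, 2022 is a Sunday; the first Thursday on or after it is May 26, 2022 (4 days later).
From May 26, 2022 to December 4, 2023: 219 + 338 = 557 days (rest of 2022, to December 4, 2023 in 2023).
557 ÷ 7 = 79 full weeks with remainder 4, so 79 more Thursdays after the first → 80.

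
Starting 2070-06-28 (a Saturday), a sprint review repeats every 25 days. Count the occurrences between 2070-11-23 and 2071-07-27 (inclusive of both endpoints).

Occurrences land 25·i days after 2070-06-28 for i = 0, 1, 2, …
2070-11-23 is 148 days after the start; 148 ÷ 25 = 5 remainder 23; since the remainder is 23, round up to i = 6. First occurrence in the window: #7 on 2070-11-25 (6×25 = 150 days in).
2071-07-27 is 394 days after the start; 394 ÷ 25 = 15 remainder 19. Last occurrence in the window: #16 on 2071-07-08.
Occurrences #7 through #16: 10 in total.

10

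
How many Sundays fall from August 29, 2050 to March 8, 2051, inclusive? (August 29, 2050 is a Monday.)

August 29, 2050 is a Monday; the first Sunday on or after it is September 4, 2050 (6 days later).
From September 4, 2050 to March 8, 2051: 26 + 31 + 30 + 31 + 31 + 28 + 8 = 185 days (rest of September, October, November, December, January, February, March).
185 ÷ 7 = 26 full weeks with remainder 3, so 26 more Sundays after the first → 27.

27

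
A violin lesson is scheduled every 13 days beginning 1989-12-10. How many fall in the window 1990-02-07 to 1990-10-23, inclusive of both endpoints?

Occurrences land 13·i days after 1989-12-10 for i = 0, 1, 2, …
1990-02-07 is 59 days after the start; 59 ÷ 13 = 4 remainder 7; since the remainder is 7, round up to i = 5. First occurrence in the window: #6 on 1990-02-13 (5×13 = 65 days in).
1990-10-23 is 317 days after the start; 317 ÷ 13 = 24 remainder 5. Last occurrence in the window: #25 on 1990-10-18.
Occurrences #6 through #25: 20 in total.

20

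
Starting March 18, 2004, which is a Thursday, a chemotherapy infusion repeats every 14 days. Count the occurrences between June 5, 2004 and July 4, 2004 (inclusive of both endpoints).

Occurrences land 14·i days after March 18, 2004 for i = 0, 1, 2, …
June 5, 2004 is 79 days after the start; 79 ÷ 14 = 5 remainder 9; since the remainder is 9, round up to i = 6. First occurrence in the window: #7 on June 10, 2004 (6×14 = 84 days in).
July 4, 2004 is 108 days after the start; 108 ÷ 14 = 7 remainder 10. Last occurrence in the window: #8 on June 24, 2004.
Occurrences #7 through #8: 2 in total.

2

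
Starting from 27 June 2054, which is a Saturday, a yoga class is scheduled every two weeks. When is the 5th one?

22 August 2054

The 5th occurrence is 4 intervals after the first: 4 × 14 = 56 days after 27 June 2054.
June has 30 days — 3 days to the end of June leaves 53.
July has 31 days (22 left).
22 days into August → 22 August 2054.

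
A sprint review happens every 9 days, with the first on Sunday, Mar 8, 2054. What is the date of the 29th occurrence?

The 29th occurrence is 28 intervals after the first: 28 × 9 = 252 days after Mar 8, 2054.
Mar has 31 days — 23 days to the end of Mar leaves 229.
Apr has 30 days (199 left).
May has 31 days (168 left).
Jun has 30 days (138 left).
Jul has 31 days (107 left).
Aug has 31 days (76 left).
Sep has 30 days (46 left).
Oct has 31 days (15 left).
15 days into Nov → Nov 15, 2054.

Nov 15, 2054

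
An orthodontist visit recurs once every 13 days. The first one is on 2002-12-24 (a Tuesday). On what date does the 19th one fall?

2003-08-15

The 19th occurrence is 18 intervals after the first: 18 × 13 = 234 days after 2002-12-24.
December has 31 days — 7 days to the end of December leaves 227.
January has 31 days (196 left).
February has 28 days (168 left).
March has 31 days (137 left).
April has 30 days (107 left).
May has 31 days (76 left).
June has 30 days (46 left).
July has 31 days (15 left).
15 days into August → 2003-08-15.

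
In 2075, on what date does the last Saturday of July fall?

The first Saturday of July 2075 is July 6.
July 2075 has 31 days. Adding weeks: 6, 13, 20, 27 — the last one ≤ 31 is the 27th.

July 27, 2075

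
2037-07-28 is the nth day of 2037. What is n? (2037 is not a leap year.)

Days in months before July: 31 + 28 + 31 + 30 + 31 + 30 = 181.
Plus 28 days into July → day 209.

209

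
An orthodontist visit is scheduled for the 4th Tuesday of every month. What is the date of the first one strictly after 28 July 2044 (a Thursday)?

23 August 2044

July 2044 starts on a Friday; its first Tuesday is the 5th, so the 4th Tuesday is the 26th — 26 July 2044.
That is not after 28 July 2044, so look at August 2044.
August 2044 starts on a Monday; its first Tuesday is the 2nd, so the 4th Tuesday is the 23rd — 23 August 2044.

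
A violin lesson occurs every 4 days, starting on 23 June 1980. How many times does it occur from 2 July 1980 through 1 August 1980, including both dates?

7

Occurrences land 4·i days after 23 June 1980 for i = 0, 1, 2, …
2 July 1980 is 9 days after the start; 9 ÷ 4 = 2 remainder 1; since the remainder is 1, round up to i = 3. First occurrence in the window: #4 on 5 July 1980 (3×4 = 12 days in).
1 August 1980 is 39 days after the start; 39 ÷ 4 = 9 remainder 3. Last occurrence in the window: #10 on 29 July 1980.
Occurrences #4 through #10: 7 in total.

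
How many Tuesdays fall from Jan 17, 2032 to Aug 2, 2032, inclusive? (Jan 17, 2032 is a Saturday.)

28

Jan 17, 2032 is a Saturday; the first Tuesday on or after it is Jan 20, 2032 (3 days later).
From Jan 20, 2032 to Aug 2, 2032: 11 + 29 + 31 + 30 + 31 + 30 + 31 + 2 = 195 days (rest of Jan, Feb, Mar, Apr, May, Jun, Jul, Aug).
195 ÷ 7 = 27 full weeks with remainder 6, so 27 more Tuesdays after the first → 28.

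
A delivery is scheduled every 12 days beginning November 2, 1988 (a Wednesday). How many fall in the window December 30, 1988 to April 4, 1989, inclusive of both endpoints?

Occurrences land 12·i days after November 2, 1988 for i = 0, 1, 2, …
December 30, 1988 is 58 days after the start; 58 ÷ 12 = 4 remainder 10; since the remainder is 10, round up to i = 5. First occurrence in the window: #6 on January 1, 1989 (5×12 = 60 days in).
April 4, 1989 is 153 days after the start; 153 ÷ 12 = 12 remainder 9. Last occurrence in the window: #13 on March 26, 1989.
Occurrences #6 through #13: 8 in total.

8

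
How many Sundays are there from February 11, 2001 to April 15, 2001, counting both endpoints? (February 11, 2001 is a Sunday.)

10

February 11, 2001 is a Sunday; the first Sunday on or after it is February 11, 2001.
From February 11, 2001 to April 15, 2001: 17 + 31 + 15 = 63 days (rest of February, March, April).
63 ÷ 7 = 9 full weeks with remainder 0, so 9 more Sundays after the first → 10.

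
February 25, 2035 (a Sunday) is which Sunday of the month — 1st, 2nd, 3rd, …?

4th

Day 25 falls in week ⌈25/7⌉ of the month.
Days 1–7 hold the 1st Sunday, 8–14 the 2nd, 15–21 the 3rd, 22–28 the 4th, 29–31 the 5th.
25 is in the range for the 4th.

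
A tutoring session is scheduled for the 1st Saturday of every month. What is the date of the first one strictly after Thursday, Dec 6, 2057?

Dec 2057 starts on a Saturday, so its 1st Saturday is Dec 1, 2057.
That is not after Dec 6, 2057, so look at Jan 2058.
Jan 2058 starts on a Tuesday, so its 1st Saturday is Jan 5, 2058 (4 days in).

Jan 5, 2058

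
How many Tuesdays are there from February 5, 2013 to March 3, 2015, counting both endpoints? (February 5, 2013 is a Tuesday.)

109

February 5, 2013 is a Tuesday; the first Tuesday on or after it is February 5, 2013.
From February 5, 2013 to March 3, 2015: 329 + 365 + 62 = 756 days (rest of 2013, 2014, to March 3, 2015 in 2015).
756 ÷ 7 = 108 full weeks with remainder 0, so 108 more Tuesdays after the first → 109.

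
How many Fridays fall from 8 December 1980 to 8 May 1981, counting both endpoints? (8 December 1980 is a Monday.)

22

8 December 1980 is a Monday; the first Friday on or after it is 12 December 1980 (4 days later).
From 12 December 1980 to 8 May 1981: 19 + 31 + 28 + 31 + 30 + 8 = 147 days (rest of December, January, February, March, April, May).
147 ÷ 7 = 21 full weeks with remainder 0, so 21 more Fridays after the first → 22.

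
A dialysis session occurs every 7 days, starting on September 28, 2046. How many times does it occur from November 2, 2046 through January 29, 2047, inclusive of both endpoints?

13

Occurrences land 7·i days after September 28, 2046 for i = 0, 1, 2, …
November 2, 2046 is 35 days after the start; 35 ÷ 7 = 5 remainder 0. First occurrence in the window: #6 on November 2, 2046 (5×7 = 35 days in).
January 29, 2047 is 123 days after the start; 123 ÷ 7 = 17 remainder 4. Last occurrence in the window: #18 on January 25, 2047.
Occurrences #6 through #18: 13 in total.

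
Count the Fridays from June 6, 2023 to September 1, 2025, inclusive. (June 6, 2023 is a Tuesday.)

117

June 6, 2023 is a Tuesday; the first Friday on or after it is June 9, 2023 (3 days later).
From June 9, 2023 to September 1, 2025: 205 + 366 + 244 = 815 days (rest of 2023, 2024, to September 1, 2025 in 2025).
815 ÷ 7 = 116 full weeks with remainder 3, so 116 more Fridays after the first → 117.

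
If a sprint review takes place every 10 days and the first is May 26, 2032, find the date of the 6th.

July 15, 2032

The 6th occurrence is 5 intervals after the first: 5 × 10 = 50 days after May 26, 2032.
May has 31 days — 5 days to the end of May leaves 45.
June has 30 days (15 left).
15 days into July → July 15, 2032.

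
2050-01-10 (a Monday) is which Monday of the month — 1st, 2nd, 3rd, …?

Day 10 falls in week ⌈10/7⌉ of the month.
Days 1–7 hold the 1st Monday, 8–14 the 2nd, 15–21 the 3rd, 22–28 the 4th, 29–31 the 5th.
10 is in the range for the 2nd.

2nd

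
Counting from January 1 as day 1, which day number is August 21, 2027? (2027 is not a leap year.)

233

Days in months before August: 31 + 28 + 31 + 30 + 31 + 30 + 31 = 212.
Plus 21 days into August → day 233.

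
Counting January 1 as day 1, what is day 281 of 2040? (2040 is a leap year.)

October 7, 2040

January has 31 days (281 − 31 = 250 remain).
February has 29 days (250 − 29 = 221 remain).
March has 31 days (221 − 31 = 190 remain).
April has 30 days (190 − 30 = 160 remain).
May has 31 days (160 − 31 = 129 remain).
June has 30 days (129 − 30 = 99 remain).
July has 31 days (99 − 31 = 68 remain).
August has 31 days (68 − 31 = 37 remain).
September has 30 days (37 − 30 = 7 remain).
7 into October → October 7.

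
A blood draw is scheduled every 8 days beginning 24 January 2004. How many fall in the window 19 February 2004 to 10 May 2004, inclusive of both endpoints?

Occurrences land 8·i days after 24 January 2004 for i = 0, 1, 2, …
19 February 2004 is 26 days after the start; 26 ÷ 8 = 3 remainder 2; since the remainder is 2, round up to i = 4. First occurrence in the window: #5 on 25 February 2004 (4×8 = 32 days in).
10 May 2004 is 107 days after the start; 107 ÷ 8 = 13 remainder 3. Last occurrence in the window: #14 on 7 May 2004.
Occurrences #5 through #14: 10 in total.

10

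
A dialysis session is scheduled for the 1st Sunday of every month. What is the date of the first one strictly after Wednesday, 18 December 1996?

5 January 1997

December 1996 starts on a Sunday, so its 1st Sunday is 1 December 1996.
That is not after 18 December 1996, so look at January 1997.
January 1997 starts on a Wednesday, so its 1st Sunday is 5 January 1997 (4 days in).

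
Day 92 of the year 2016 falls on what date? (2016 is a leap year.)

January has 31 days (92 − 31 = 61 remain).
February has 29 days (61 − 29 = 32 remain).
March has 31 days (32 − 31 = 1 remain).
1 into April → April 1.

1 April 2016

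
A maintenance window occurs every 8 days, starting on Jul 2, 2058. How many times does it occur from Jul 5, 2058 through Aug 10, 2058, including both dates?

Occurrences land 8·i days after Jul 2, 2058 for i = 0, 1, 2, …
Jul 5, 2058 is 3 days after the start; 3 ÷ 8 = 0 remainder 3; since the remainder is 3, round up to i = 1. First occurrence in the window: #2 on Jul 10, 2058 (1×8 = 8 days in).
Aug 10, 2058 is 39 days after the start; 39 ÷ 8 = 4 remainder 7. Last occurrence in the window: #5 on Aug 3, 2058.
Occurrences #2 through #5: 4 in total.

4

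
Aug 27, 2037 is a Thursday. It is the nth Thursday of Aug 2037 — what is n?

4th

Day 27 falls in week ⌈27/7⌉ of the month.
Days 1–7 hold the 1st Thursday, 8–14 the 2nd, 15–21 the 3rd, 22–28 the 4th, 29–31 the 5th.
27 is in the range for the 4th.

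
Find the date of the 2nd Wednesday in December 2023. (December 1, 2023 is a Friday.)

December 2023 begins on a Friday, so the first Wednesday is December 6 (5 days later).
The 2nd Wednesday is 1 weeks later: 6 + 7 = 13.

December 13, 2023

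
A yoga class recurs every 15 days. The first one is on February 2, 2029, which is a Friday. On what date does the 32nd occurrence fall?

May 13, 2030

The 32nd occurrence is 31 intervals after the first: 31 × 15 = 465 days after February 2, 2029.
February has 28 days — 26 days to the end of February leaves 439.
From end of February to end of 2029 is 306 days (133 left).
January has 31 days (102 left).
February has 28 days (74 left).
March has 31 days (43 left).
April has 30 days (13 left).
13 days into May → May 13, 2030.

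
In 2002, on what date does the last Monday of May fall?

May 27, 2002

May 2002 begins on a Wednesday, so the first Monday is May 6 (5 days later).
May 2002 has 31 days. Adding weeks: 6, 13, 20, 27 — the last one ≤ 31 is the 27th.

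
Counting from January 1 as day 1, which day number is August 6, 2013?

Days in months before August: 31 + 28 + 31 + 30 + 31 + 30 + 31 = 212.
Plus 6 days into August → day 218.

218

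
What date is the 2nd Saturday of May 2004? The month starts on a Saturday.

May 8, 2004

May 2004 begins on a Saturday, so the first Saturday is May 1.
The 2nd Saturday is 1 weeks later: 1 + 7 = 8.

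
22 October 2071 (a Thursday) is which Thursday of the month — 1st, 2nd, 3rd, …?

Day 22 falls in week ⌈22/7⌉ of the month.
Days 1–7 hold the 1st Thursday, 8–14 the 2nd, 15–21 the 3rd, 22–28 the 4th, 29–31 the 5th.
22 is in the range for the 4th.

4th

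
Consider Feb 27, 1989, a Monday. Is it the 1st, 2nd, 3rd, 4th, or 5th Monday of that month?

Day 27 falls in week ⌈27/7⌉ of the month.
Days 1–7 hold the 1st Monday, 8–14 the 2nd, 15–21 the 3rd, 22–28 the 4th, 29–31 the 5th.
27 is in the range for the 4th.

4th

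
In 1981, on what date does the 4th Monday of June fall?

The first Monday of June 1981 is June 1.
The 4th Monday is 3 weeks later: 1 + 21 = 22.

22 June 1981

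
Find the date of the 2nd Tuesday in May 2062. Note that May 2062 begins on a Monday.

2062-05-09

May 2062 begins on a Monday, so the first Tuesday is May 2 (1 day later).
The 2nd Tuesday is 1 weeks later: 2 + 7 = 9.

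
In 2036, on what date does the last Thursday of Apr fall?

Apr 2036 begins on a Tuesday, so the first Thursday is Apr 3 (2 days later).
Apr 2036 has 30 days. Adding weeks: 3, 10, 17, 24 — the last one ≤ 30 is the 24th.

Apr 24, 2036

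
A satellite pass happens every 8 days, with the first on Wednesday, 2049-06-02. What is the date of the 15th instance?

The 15th occurrence is 14 intervals after the first: 14 × 8 = 112 days after 2049-06-02.
June has 30 days — 28 days to the end of June leaves 84.
July has 31 days (53 left).
August has 31 days (22 left).
22 days into September → 2049-09-22.

2049-09-22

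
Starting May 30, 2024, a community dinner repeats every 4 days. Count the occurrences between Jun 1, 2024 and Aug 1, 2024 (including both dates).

15

Occurrences land 4·i days after May 30, 2024 for i = 0, 1, 2, …
Jun 1, 2024 is 2 days after the start; 2 ÷ 4 = 0 remainder 2; since the remainder is 2, round up to i = 1. First occurrence in the window: #2 on Jun 3, 2024 (1×4 = 4 days in).
Aug 1, 2024 is 63 days after the start; 63 ÷ 4 = 15 remainder 3. Last occurrence in the window: #16 on Jul 29, 2024.
Occurrences #2 through #16: 15 in total.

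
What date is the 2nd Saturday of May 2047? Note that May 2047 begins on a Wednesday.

2047-05-11

May 2047 begins on a Wednesday, so the first Saturday is May 4 (3 days later).
The 2nd Saturday is 1 weeks later: 4 + 7 = 11.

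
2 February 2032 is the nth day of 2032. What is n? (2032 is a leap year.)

Days in months before February: 31 = 31.
Plus 2 days into February → day 33.

33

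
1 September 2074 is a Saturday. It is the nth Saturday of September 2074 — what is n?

Day 1 falls in week ⌈1/7⌉ of the month.
Days 1–7 hold the 1st Saturday, 8–14 the 2nd, 15–21 the 3rd, 22–28 the 4th, 29–31 the 5th.
1 is in the range for the 1st.

1st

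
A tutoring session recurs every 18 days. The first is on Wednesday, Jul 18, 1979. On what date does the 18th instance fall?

May 19, 1980

The 18th occurrence is 17 intervals after the first: 17 × 18 = 306 days after Jul 18, 1979.
Jul has 31 days — 13 days to the end of Jul leaves 293.
Aug has 31 days (262 left).
Sep has 30 days (232 left).
Oct has 31 days (201 left).
Nov has 30 days (171 left).
Dec has 31 days (140 left).
Jan has 31 days (109 left).
Feb has 29 days (80 left).
Mar has 31 days (49 left).
Apr has 30 days (19 left).
19 days into May → May 19, 1980.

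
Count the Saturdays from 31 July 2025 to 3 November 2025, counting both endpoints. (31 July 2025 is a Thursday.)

14

31 July 2025 is a Thursday; the first Saturday on or after it is 2 August 2025 (2 days later).
From 2 August 2025 to 3 November 2025: 29 + 30 + 31 + 3 = 93 days (rest of August, September, October, November).
93 ÷ 7 = 13 full weeks with remainder 2, so 13 more Saturdays after the first → 14.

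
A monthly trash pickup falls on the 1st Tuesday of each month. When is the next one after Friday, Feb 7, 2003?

Mar 4, 2003

Feb 2003 starts on a Saturday, so its 1st Tuesday is Feb 4, 2003 (3 days in).
That is not after Feb 7, 2003, so look at Mar 2003.
Mar 2003 starts on a Saturday, so its 1st Tuesday is Mar 4, 2003 (3 days in).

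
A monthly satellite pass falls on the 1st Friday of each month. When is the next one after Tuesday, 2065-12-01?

December 2065 starts on a Tuesday, so its 1st Friday is 2065-12-04 (3 days in).
2065-12-04 is after 2065-12-01, so that is the next one.

2065-12-04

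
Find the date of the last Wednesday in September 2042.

24 September 2042

September 2042 begins on a Monday, so the first Wednesday is September 3 (2 days later).
September 2042 has 30 days. Adding weeks: 3, 10, 17, 24 — the last one ≤ 30 is the 24th.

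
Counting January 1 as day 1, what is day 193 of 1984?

Jul 11, 1984

Jan has 31 days (193 − 31 = 162 remain).
Feb has 29 days (162 − 29 = 133 remain).
Mar has 31 days (133 − 31 = 102 remain).
Apr has 30 days (102 − 30 = 72 remain).
May has 31 days (72 − 31 = 41 remain).
Jun has 30 days (41 − 30 = 11 remain).
11 into Jul → Jul 11.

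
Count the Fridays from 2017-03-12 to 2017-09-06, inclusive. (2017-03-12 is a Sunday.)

2017-03-12 is a Sunday; the first Friday on or after it is 2017-03-17 (5 days later).
From 2017-03-17 to 2017-09-06: 14 + 30 + 31 + 30 + 31 + 31 + 6 = 173 days (rest of March, April, May, June, July, August, September).
173 ÷ 7 = 24 full weeks with remainder 5, so 24 more Fridays after the first → 25.

25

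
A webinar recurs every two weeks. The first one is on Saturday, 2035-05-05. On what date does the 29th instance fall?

2036-05-31

The 29th occurrence is 28 intervals after the first: 28 × 14 = 392 days after 2035-05-05.
May has 31 days — 26 days to the end of May leaves 366.
June has 30 days (336 left).
July has 31 days (305 left).
August has 31 days (274 left).
September has 30 days (244 left).
October has 31 days (213 left).
November has 30 days (183 left).
December has 31 days (152 left).
January has 31 days (121 left).
February has 29 days (92 left).
March has 31 days (61 left).
April has 30 days (31 left).
31 days into May → 2036-05-31.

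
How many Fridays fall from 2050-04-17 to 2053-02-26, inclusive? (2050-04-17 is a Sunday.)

2050-04-17 is a Sunday; the first Friday on or after it is 2050-04-22 (5 days later).
From 2050-04-22 to 2053-02-26: 253 + 365 + 366 + 57 = 1041 days (rest of 2050, 2051, 2052, to 2053-02-26 in 2053).
1041 ÷ 7 = 148 full weeks with remainder 5, so 148 more Fridays after the first → 149.

149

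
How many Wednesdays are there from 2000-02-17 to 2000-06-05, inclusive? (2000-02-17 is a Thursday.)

15

2000-02-17 is a Thursday; the first Wednesday on or after it is 2000-02-23 (6 days later).
From 2000-02-23 to 2000-06-05: 6 + 31 + 30 + 31 + 5 = 103 days (rest of February, March, April, May, June).
103 ÷ 7 = 14 full weeks with remainder 5, so 14 more Wednesdays after the first → 15.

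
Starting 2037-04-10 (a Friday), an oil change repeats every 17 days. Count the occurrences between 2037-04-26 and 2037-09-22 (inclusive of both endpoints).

9

Occurrences land 17·i days after 2037-04-10 for i = 0, 1, 2, …
2037-04-26 is 16 days after the start; 16 ÷ 17 = 0 remainder 16; since the remainder is 16, round up to i = 1. First occurrence in the window: #2 on 2037-04-27 (1×17 = 17 days in).
2037-09-22 is 165 days after the start; 165 ÷ 17 = 9 remainder 12. Last occurrence in the window: #10 on 2037-09-10.
Occurrences #2 through #10: 9 in total.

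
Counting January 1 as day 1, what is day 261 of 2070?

Sep 18, 2070

Jan has 31 days (261 − 31 = 230 remain).
Feb has 28 days (230 − 28 = 202 remain).
Mar has 31 days (202 − 31 = 171 remain).
Apr has 30 days (171 − 30 = 141 remain).
May has 31 days (141 − 31 = 110 remain).
Jun has 30 days (110 − 30 = 80 remain).
Jul has 31 days (80 − 31 = 49 remain).
Aug has 31 days (49 − 31 = 18 remain).
18 into Sep → Sep 18.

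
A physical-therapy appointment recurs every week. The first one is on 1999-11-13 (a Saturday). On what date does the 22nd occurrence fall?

2000-04-08

The 22nd occurrence is 21 intervals after the first: 21 × 7 = 147 days after 1999-11-13.
November has 30 days — 17 days to the end of November leaves 130.
December has 31 days (99 left).
January has 31 days (68 left).
February has 29 days (39 left).
March has 31 days (8 left).
8 days into April → 2000-04-08.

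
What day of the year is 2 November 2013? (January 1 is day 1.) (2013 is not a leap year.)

Days in months before November: 31 + 28 + 31 + 30 + 31 + 30 + 31 + 31 + 30 + 31 = 304.
Plus 2 days into November → day 306.

306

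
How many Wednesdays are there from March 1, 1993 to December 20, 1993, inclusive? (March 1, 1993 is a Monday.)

42

March 1, 1993 is a Monday; the first Wednesday on or after it is March 3, 1993 (2 days later).
From March 3, 1993 to December 20, 1993: 28 + 30 + 31 + 30 + 31 + 31 + 30 + 31 + 30 + 20 = 292 days (rest of March, April, May, June, July, August, September, October, November, December).
292 ÷ 7 = 41 full weeks with remainder 5, so 41 more Wednesdays after the first → 42.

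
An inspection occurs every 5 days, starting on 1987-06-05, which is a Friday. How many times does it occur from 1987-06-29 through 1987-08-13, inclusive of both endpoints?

Occurrences land 5·i days after 1987-06-05 for i = 0, 1, 2, …
1987-06-29 is 24 days after the start; 24 ÷ 5 = 4 remainder 4; since the remainder is 4, round up to i = 5. First occurrence in the window: #6 on 1987-06-30 (5×5 = 25 days in).
1987-08-13 is 69 days after the start; 69 ÷ 5 = 13 remainder 4. Last occurrence in the window: #14 on 1987-08-09.
Occurrences #6 through #14: 9 in total.

9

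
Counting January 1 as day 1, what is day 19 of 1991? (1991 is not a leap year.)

19 January 1991

19 into January → January 19.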